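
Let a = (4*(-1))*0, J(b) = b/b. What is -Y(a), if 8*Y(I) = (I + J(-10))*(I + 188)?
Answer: -47/2 ≈ -23.500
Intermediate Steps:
J(b) = 1
a = 0 (a = -4*0 = 0)
Y(I) = (1 + I)*(188 + I)/8 (Y(I) = ((I + 1)*(I + 188))/8 = ((1 + I)*(188 + I))/8 = (1 + I)*(188 + I)/8)
-Y(a) = -(47/2 + (1/8)*0**2 + (189/8)*0) = -(47/2 + (1/8)*0 + 0) = -(47/2 + 0 + 0) = -1*47/2 = -47/2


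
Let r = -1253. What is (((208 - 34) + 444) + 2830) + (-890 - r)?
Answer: 3811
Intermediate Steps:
(((208 - 34) + 444) + 2830) + (-890 - r) = (((208 - 34) + 444) + 2830) + (-890 - 1*(-1253)) = ((174 + 444) + 2830) + (-890 + 1253) = (618 + 2830) + 363 = 3448 + 363 = 3811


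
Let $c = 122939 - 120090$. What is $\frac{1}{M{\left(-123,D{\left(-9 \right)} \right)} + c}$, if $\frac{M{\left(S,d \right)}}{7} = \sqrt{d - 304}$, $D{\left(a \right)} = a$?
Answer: $\frac{407}{1161734} - \frac{i \sqrt{313}}{1161734} \approx 0.00035034 - 1.5229 \cdot 10^{-5} i$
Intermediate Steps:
$c = 2849$ ($c = 122939 - 120090 = 2849$)
$M{\left(S,d \right)} = 7 \sqrt{-304 + d}$ ($M{\left(S,d \right)} = 7 \sqrt{d - 304} = 7 \sqrt{-304 + d}$)
$\frac{1}{M{\left(-123,D{\left(-9 \right)} \right)} + c} = \frac{1}{7 \sqrt{-304 - 9} + 2849} = \frac{1}{7 \sqrt{-313} + 2849} = \frac{1}{7 i \sqrt{313} + 2849} = \frac{1}{2849 + 7 i \sqrt{313}}$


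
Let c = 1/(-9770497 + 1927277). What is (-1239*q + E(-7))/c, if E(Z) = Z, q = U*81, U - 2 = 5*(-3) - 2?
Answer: -11807010837160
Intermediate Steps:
U = -15 (U = 2 + (5*(-3) - 2) = 2 + (-15 - 2) = 2 - 17 = -15)
c = -1/7843220 (c = 1/(-7843220) = -1/7843220 ≈ -1.2750e-7)
q = -1215 (q = -15*81 = -1215)
(-1239*q + E(-7))/c = (-1239*(-1215) - 7)/(-1/7843220) = (1505385 - 7)*(-7843220) = 1505378*(-7843220) = -11807010837160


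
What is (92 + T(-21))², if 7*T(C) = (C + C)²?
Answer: 118336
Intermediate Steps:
T(C) = 4*C²/7 (T(C) = (C + C)²/7 = (2*C)²/7 = (4*C²)/7 = 4*C²/7)
(92 + T(-21))² = (92 + (4/7)*(-21)²)² = (92 + (4/7)*441)² = (92 + 252)² = 344² = 118336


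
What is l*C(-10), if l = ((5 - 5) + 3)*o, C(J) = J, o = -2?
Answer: 60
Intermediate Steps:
l = -6 (l = ((5 - 5) + 3)*(-2) = (0 + 3)*(-2) = 3*(-2) = -6)
l*C(-10) = -6*(-10) = 60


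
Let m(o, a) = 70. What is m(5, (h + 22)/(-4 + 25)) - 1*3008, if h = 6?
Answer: -2938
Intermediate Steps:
m(5, (h + 22)/(-4 + 25)) - 1*3008 = 70 - 1*3008 = 70 - 3008 = -2938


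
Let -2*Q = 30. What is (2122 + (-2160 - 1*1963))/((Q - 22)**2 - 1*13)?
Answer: -667/452 ≈ -1.4757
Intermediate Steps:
Q = -15 (Q = -1/2*30 = -15)
(2122 + (-2160 - 1*1963))/((Q - 22)**2 - 1*13) = (2122 + (-2160 - 1*1963))/((-15 - 22)**2 - 1*13) = (2122 + (-2160 - 1963))/((-37)**2 - 13) = (2122 - 4123)/(1369 - 13) = -2001/1356 = -2001*1/1356 = -667/452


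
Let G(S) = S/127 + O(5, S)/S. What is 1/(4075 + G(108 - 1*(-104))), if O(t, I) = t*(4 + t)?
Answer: 26924/109765959 ≈ 0.00024529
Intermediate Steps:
G(S) = 45/S + S/127 (G(S) = S/127 + (5*(4 + 5))/S = S*(1/127) + (5*9)/S = S/127 + 45/S = 45/S + S/127)
1/(4075 + G(108 - 1*(-104))) = 1/(4075 + (45/(108 - 1*(-104)) + (108 - 1*(-104))/127)) = 1/(4075 + (45/(108 + 104) + (108 + 104)/127)) = 1/(4075 + (45/212 + (1/127)*212)) = 1/(4075 + (45*(1/212) + 212/127)) = 1/(4075 + (45/212 + 212/127)) = 1/(4075 + 50659/26924) = 1/(109765959/26924) = 26924/109765959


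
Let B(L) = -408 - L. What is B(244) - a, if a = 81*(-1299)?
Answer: 104567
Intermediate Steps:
a = -105219
B(244) - a = (-408 - 1*244) - 1*(-105219) = (-408 - 244) + 105219 = -652 + 105219 = 104567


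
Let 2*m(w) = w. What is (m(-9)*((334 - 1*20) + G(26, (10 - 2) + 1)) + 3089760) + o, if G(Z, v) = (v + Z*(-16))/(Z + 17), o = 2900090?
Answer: 515009245/86 ≈ 5.9885e+6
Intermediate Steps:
G(Z, v) = (v - 16*Z)/(17 + Z)
m(w) = w/2
(m(-9)*((334 - 1*20) + G(26, (10 - 2) + 1)) + 3089760) + o = (((1/2)*(-9))*((334 - 1*20) + (((10 - 2) + 1) - 16*26)/(17 + 26)) + 3089760) + 2900090 = (-9*((334 - 20) + ((8 + 1) - 416)/43)/2 + 3089760) + 2900090 = (-9*(314 + (9 - 416)/43)/2 + 3089760) + 2900090 = (-9*(314 + (1/43)*(-407))/2 + 3089760) + 2900090 = (-9*(314 - 407/43)/2 + 3089760) + 2900090 = (-9/2*13095/43 + 3089760) + 2900090 = (-117855/86 + 3089760) + 2900090 = 265601505/86 + 2900090 = 515009245/86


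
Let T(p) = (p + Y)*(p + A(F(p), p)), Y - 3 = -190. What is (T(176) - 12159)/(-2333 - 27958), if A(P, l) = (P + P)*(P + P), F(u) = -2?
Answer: 4757/10097 ≈ 0.47113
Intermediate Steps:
A(P, l) = 4*P² (A(P, l) = (2*P)*(2*P) = 4*P²)
Y = -187 (Y = 3 - 190 = -187)
T(p) = (-187 + p)*(16 + p) (T(p) = (p - 187)*(p + 4*(-2)²) = (-187 + p)*(p + 4*4) = (-187 + p)*(p + 16) = (-187 + p)*(16 + p))
(T(176) - 12159)/(-2333 - 27958) = ((-2992 + 176² - 171*176) - 12159)/(-2333 - 27958) = ((-2992 + 30976 - 30096) - 12159)/(-30291) = (-2112 - 12159)*(-1/30291) = -14271*(-1/30291) = 4757/10097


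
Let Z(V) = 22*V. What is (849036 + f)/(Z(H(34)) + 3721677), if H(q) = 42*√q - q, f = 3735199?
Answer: 17057612954315/13845283594657 - 4235833140*√34/13845283594657 ≈ 1.2302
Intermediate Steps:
H(q) = -q + 42*√q
(849036 + f)/(Z(H(34)) + 3721677) = (849036 + 3735199)/(22*(-1*34 + 42*√34) + 3721677) = 4584235/(22*(-34 + 42*√34) + 3721677) = 4584235/((-748 + 924*√34) + 3721677) = 4584235/(3720929 + 924*√34)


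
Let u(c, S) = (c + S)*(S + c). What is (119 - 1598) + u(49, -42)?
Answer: -1430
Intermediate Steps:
u(c, S) = (S + c)² (u(c, S) = (S + c)*(S + c) = (S + c)²)
(119 - 1598) + u(49, -42) = (119 - 1598) + (-42 + 49)² = -1479 + 7² = -1479 + 49 = -1430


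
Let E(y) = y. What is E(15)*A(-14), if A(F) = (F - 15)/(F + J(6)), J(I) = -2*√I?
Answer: 3045/86 - 435*√6/86 ≈ 23.017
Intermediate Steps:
A(F) = (-15 + F)/(F - 2*√6) (A(F) = (F - 15)/(F - 2*√6) = (-15 + F)/(F - 2*√6))
E(15)*A(-14) = 15*((-15 - 14)/(-14 - 2*√6)) = 15*(-29/(-14 - 2*√6)) = -435/(-14 - 2*√6)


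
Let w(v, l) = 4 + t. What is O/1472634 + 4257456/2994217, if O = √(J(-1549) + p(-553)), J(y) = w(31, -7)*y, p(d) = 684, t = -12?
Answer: 4257456/2994217 + √3269/736317 ≈ 1.4220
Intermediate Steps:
w(v, l) = -8 (w(v, l) = 4 - 12 = -8)
J(y) = -8*y
O = 2*√3269 (O = √(-8*(-1549) + 684) = √(12392 + 684) = √13076 = 2*√3269 ≈ 114.35)
O/1472634 + 4257456/2994217 = (2*√3269)/1472634 + 4257456/2994217 = (2*√3269)*(1/1472634) + 4257456*(1/2994217) = √3269/736317 + 4257456/2994217 = 4257456/2994217 + √3269/736317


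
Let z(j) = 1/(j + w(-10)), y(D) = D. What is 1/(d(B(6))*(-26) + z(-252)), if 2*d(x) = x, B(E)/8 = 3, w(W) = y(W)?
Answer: -262/81745 ≈ -0.0032051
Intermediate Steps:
w(W) = W
B(E) = 24 (B(E) = 8*3 = 24)
d(x) = x/2
z(j) = 1/(-10 + j) (z(j) = 1/(j - 10) = 1/(-10 + j))
1/(d(B(6))*(-26) + z(-252)) = 1/(((½)*24)*(-26) + 1/(-10 - 252)) = 1/(12*(-26) + 1/(-262)) = 1/(-312 - 1/262) = 1/(-81745/262) = -262/81745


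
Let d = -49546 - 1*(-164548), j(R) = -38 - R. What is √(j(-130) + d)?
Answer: √115094 ≈ 339.25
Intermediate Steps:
d = 115002 (d = -49546 + 164548 = 115002)
√(j(-130) + d) = √((-38 - 1*(-130)) + 115002) = √((-38 + 130) + 115002) = √(92 + 115002) = √115094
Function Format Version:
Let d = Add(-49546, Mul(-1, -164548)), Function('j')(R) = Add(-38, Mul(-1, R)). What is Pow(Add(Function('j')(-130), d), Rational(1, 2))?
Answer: Pow(115094, Rational(1, 2)) ≈ 339.25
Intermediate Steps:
d = 115002 (d = Add(-49546, 164548) = 115002)
Pow(Add(Function('j')(-130), d), Rational(1, 2)) = Pow(Add(Add(-38, Mul(-1, -130)), 115002), Rational(1, 2)) = Pow(Add(Add(-38, 130), 115002), Rational(1, 2)) = Pow(Add(92, 115002), Rational(1, 2)) = Pow(115094, Rational(1, 2))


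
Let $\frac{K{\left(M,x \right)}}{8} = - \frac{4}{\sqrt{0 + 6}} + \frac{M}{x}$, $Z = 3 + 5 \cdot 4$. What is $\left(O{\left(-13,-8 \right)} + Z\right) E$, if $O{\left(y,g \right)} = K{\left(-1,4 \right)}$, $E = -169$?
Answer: $-3549 + \frac{2704 \sqrt{6}}{3} \approx -1341.2$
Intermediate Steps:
$Z = 23$ ($Z = 3 + 20 = 23$)
$K{\left(M,x \right)} = - \frac{16 \sqrt{6}}{3} + \frac{8 M}{x}$ ($K{\left(M,x \right)} = 8 \left(- \frac{4}{\sqrt{0 + 6}} + \frac{M}{x}\right) = 8 \left(- \frac{4}{\sqrt{6}} + \frac{M}{x}\right) = 8 \left(- 4 \frac{\sqrt{6}}{6} + \frac{M}{x}\right) = 8 \left(- \frac{2 \sqrt{6}}{3} + \frac{M}{x}\right) = - \frac{16 \sqrt{6}}{3} + \frac{8 M}{x}$)
$O{\left(y,g \right)} = -2 - \frac{16 \sqrt{6}}{3}$ ($O{\left(y,g \right)} = - \frac{16 \sqrt{6}}{3} + 8 \left(-1\right) \frac{1}{4} = - \frac{16 \sqrt{6}}{3} - 2 = -2 - \frac{16 \sqrt{6}}{3}$)
$\left(O{\left(-13,-8 \right)} + Z\right) E = \left(\left(-2 - \frac{16 \sqrt{6}}{3}\right) + 23\right) \left(-169\right) = \left(21 - \frac{16 \sqrt{6}}{3}\right) \left(-169\right) = -3549 + \frac{2704 \sqrt{6}}{3}$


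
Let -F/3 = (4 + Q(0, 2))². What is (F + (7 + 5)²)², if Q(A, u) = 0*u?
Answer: 9216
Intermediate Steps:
Q(A, u) = 0
F = -48 (F = -3*(4 + 0)² = -3*4² = -3*16 = -48)
(F + (7 + 5)²)² = (-48 + (7 + 5)²)² = (-48 + 12²)² = (-48 + 144)² = 96² = 9216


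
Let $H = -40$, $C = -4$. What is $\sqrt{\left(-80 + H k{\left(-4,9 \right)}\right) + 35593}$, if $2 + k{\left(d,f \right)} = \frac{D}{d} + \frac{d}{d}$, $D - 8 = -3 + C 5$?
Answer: $\sqrt{35403} \approx 188.16$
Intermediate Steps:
$D = -15$ ($D = 8 - 23 = -15$)
$k{\left(d,f \right)} = -1 - \frac{15}{d}$ ($k{\left(d,f \right)} = -2 - \left(\frac{15}{d} - \frac{d}{d}\right) = -2 + \left(- \frac{15}{d} + 1\right) = -2 + \left(1 - \frac{15}{d}\right) = -1 - \frac{15}{d}$)
$\sqrt{\left(-80 + H k{\left(-4,9 \right)}\right) + 35593} = \sqrt{\left(-80 - 40 \frac{-15 - -4}{-4}\right) + 35593} = \sqrt{\left(-80 - 40 \left(- \frac{-15 + 4}{4}\right)\right) + 35593} = \sqrt{\left(-80 - 40 \left(\left(- \frac{1}{4}\right) \left(-11\right)\right)\right) + 35593} = \sqrt{\left(-80 - 110\right) + 35593} = \sqrt{-190 + 35593} = \sqrt{35403}$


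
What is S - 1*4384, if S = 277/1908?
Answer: -8364395/1908 ≈ -4383.9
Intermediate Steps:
S = 277/1908 (S = 277*(1/1908) = 277/1908 ≈ 0.14518)
S - 1*4384 = 277/1908 - 1*4384 = 277/1908 - 4384 = -8364395/1908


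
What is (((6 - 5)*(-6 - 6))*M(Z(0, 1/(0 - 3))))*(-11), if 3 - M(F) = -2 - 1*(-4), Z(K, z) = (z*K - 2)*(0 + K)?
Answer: 132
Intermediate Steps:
Z(K, z) = K*(-2 + K*z) (Z(K, z) = (K*z - 2)*K = (-2 + K*z)*K = K*(-2 + K*z))
M(F) = 1 (M(F) = 3 - (-2 - 1*(-4)) = 3 - (-2 + 4) = 3 - 1*2 = 3 - 2 = 1)
(((6 - 5)*(-6 - 6))*M(Z(0, 1/(0 - 3))))*(-11) = (((6 - 5)*(-6 - 6))*1)*(-11) = ((1*(-12))*1)*(-11) = -12*1*(-11) = -12*(-11) = 132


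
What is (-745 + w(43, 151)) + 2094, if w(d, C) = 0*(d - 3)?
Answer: 1349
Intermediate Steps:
w(d, C) = 0 (w(d, C) = 0*(-3 + d) = 0)
(-745 + w(43, 151)) + 2094 = (-745 + 0) + 2094 = -745 + 2094 = 1349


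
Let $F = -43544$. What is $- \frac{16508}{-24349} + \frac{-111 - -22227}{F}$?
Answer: $\frac{45080467}{265063214} \approx 0.17007$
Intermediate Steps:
$- \frac{16508}{-24349} + \frac{-111 - -22227}{F} = - \frac{16508}{-24349} + \frac{-111 - -22227}{-43544} = \left(-16508\right) \left(- \frac{1}{24349}\right) + \left(-111 + 22227\right) \left(- \frac{1}{43544}\right) = \frac{16508}{24349} + 22116 \left(- \frac{1}{43544}\right) = \frac{16508}{24349} - \frac{5529}{10886} = \frac{45080467}{265063214}$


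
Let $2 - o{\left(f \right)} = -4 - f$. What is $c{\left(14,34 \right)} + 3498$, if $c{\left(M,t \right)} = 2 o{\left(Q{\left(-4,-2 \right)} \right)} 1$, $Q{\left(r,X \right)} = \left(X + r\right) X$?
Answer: $3534$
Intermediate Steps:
$Q{\left(r,X \right)} = X \left(X + r\right)$
$o{\left(f \right)} = 6 + f$ ($o{\left(f \right)} = 2 - \left(-4 - f\right) = 2 + \left(4 + f\right) = 6 + f$)
$c{\left(M,t \right)} = 36$ ($c{\left(M,t \right)} = 2 \left(6 - 2 \left(-2 - 4\right)\right) 1 = 2 \left(6 - -12\right) 1 = 2 \left(6 + 12\right) 1 = 2 \cdot 18 \cdot 1 = 36 \cdot 1 = 36$)
$c{\left(14,34 \right)} + 3498 = 36 + 3498 = 3534$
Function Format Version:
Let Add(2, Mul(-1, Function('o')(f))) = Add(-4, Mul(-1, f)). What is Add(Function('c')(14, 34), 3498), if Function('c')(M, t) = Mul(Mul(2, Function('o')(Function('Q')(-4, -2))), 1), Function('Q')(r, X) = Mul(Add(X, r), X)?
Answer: 3534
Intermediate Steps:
Function('Q')(r, X) = Mul(X, Add(X, r))
Function('o')(f) = Add(6, f) (Function('o')(f) = Add(2, Mul(-1, Add(-4, Mul(-1, f)))) = Add(2, Add(4, f)) = Add(6, f))
Function('c')(M, t) = 36 (Function('c')(M, t) = Mul(Mul(2, Add(6, Mul(-2, Add(-2, -4)))), 1) = Mul(Mul(2, Add(6, Mul(-2, -6))), 1) = Mul(Mul(2, Add(6, 12)), 1) = Mul(Mul(2, 18), 1) = Mul(36, 1) = 36)
Add(Function('c')(14, 34), 3498) = Add(36, 3498) = 3534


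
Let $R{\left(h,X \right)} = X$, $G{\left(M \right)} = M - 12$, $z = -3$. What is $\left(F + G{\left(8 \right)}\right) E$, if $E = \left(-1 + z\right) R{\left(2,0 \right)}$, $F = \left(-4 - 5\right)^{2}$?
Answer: $0$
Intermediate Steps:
$G{\left(M \right)} = -12 + M$
$F = 81$ ($F = \left(-9\right)^{2} = 81$)
$E = 0$ ($E = \left(-1 - 3\right) 0 = \left(-4\right) 0 = 0$)
$\left(F + G{\left(8 \right)}\right) E = \left(81 + \left(-12 + 8\right)\right) 0 = \left(81 - 4\right) 0 = 77 \cdot 0 = 0$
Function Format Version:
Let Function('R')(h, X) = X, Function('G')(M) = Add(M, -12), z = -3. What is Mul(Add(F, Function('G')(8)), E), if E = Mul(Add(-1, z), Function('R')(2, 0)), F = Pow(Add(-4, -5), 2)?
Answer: 0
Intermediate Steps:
Function('G')(M) = Add(-12, M)
F = 81 (F = Pow(-9, 2) = 81)
E = 0 (E = Mul(Add(-1, -3), 0) = Mul(-4, 0) = 0)
Mul(Add(F, Function('G')(8)), E) = Mul(Add(81, Add(-12, 8)), 0) = Mul(Add(81, -4), 0) = Mul(77, 0) = 0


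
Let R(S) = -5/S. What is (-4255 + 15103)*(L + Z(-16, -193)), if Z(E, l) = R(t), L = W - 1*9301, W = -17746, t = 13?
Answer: -3814330368/13 ≈ -2.9341e+8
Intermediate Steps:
L = -27047 (L = -17746 - 1*9301 = -17746 - 9301 = -27047)
Z(E, l) = -5/13
(-4255 + 15103)*(L + Z(-16, -193)) = (-4255 + 15103)*(-27047 - 5/13) = 10848*(-351616/13) = -3814330368/13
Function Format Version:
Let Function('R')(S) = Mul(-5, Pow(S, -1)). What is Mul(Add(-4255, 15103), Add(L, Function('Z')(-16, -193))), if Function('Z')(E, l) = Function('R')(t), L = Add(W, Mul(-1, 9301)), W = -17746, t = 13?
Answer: Rational(-3814330368, 13) ≈ -2.9341e+8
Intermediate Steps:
L = -27047 (L = Add(-17746, Mul(-1, 9301)) = Add(-17746, -9301) = -27047)
Function('Z')(E, l) = Rational(-5, 13) (Function('Z')(E, l) = Mul(-5, Pow(13, -1)) = Mul(-5, Rational(1, 13)) = Rational(-5, 13))
Mul(Add(-4255, 15103), Add(L, Function('Z')(-16, -193))) = Mul(Add(-4255, 15103), Add(-27047, Rational(-5, 13))) = Mul(10848, Rational(-351616, 13)) = Rational(-3814330368, 13)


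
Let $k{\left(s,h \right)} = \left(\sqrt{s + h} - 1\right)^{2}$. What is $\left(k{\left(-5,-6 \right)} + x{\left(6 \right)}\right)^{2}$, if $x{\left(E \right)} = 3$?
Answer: $5 + 28 i \sqrt{11} \approx 5.0 + 92.865 i$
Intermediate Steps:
$k{\left(s,h \right)} = \left(-1 + \sqrt{h + s}\right)^{2}$ ($k{\left(s,h \right)} = \left(\sqrt{h + s} - 1\right)^{2} = \left(-1 + \sqrt{h + s}\right)^{2}$)
$\left(k{\left(-5,-6 \right)} + x{\left(6 \right)}\right)^{2} = \left(\left(-1 + \sqrt{-6 - 5}\right)^{2} + 3\right)^{2} = \left(\left(-1 + \sqrt{-11}\right)^{2} + 3\right)^{2} = \left(\left(-1 + i \sqrt{11}\right)^{2} + 3\right)^{2} = \left(3 + \left(-1 + i \sqrt{11}\right)^{2}\right)^{2}$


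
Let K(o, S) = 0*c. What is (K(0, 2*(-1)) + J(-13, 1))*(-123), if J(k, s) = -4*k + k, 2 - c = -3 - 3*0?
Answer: -4797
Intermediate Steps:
c = 5 (c = 2 - (-3 - 3*0) = 2 - (-3 + 0) = 2 - 1*(-3) = 2 + 3 = 5)
J(k, s) = -3*k
K(o, S) = 0 (K(o, S) = 0*5 = 0)
(K(0, 2*(-1)) + J(-13, 1))*(-123) = (0 - 3*(-13))*(-123) = (0 + 39)*(-123) = 39*(-123) = -4797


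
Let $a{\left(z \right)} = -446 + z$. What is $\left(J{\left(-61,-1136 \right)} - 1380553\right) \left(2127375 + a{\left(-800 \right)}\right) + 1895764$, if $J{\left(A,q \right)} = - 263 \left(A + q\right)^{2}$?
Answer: $-804121801426516$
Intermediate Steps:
$\left(J{\left(-61,-1136 \right)} - 1380553\right) \left(2127375 + a{\left(-800 \right)}\right) + 1895764 = \left(- 263 \left(-61 - 1136\right)^{2} - 1380553\right) \left(2127375 - 1246\right) + 1895764 = \left(- 263 \left(-1197\right)^{2} - 1380553\right) \left(2127375 - 1246\right) + 1895764 = \left(\left(-263\right) 1432809 - 1380553\right) 2126129 + 1895764 = \left(-376828767 - 1380553\right) 2126129 + 1895764 = \left(-378209320\right) 2126129 + 1895764 = -804121803322280 + 1895764 = -804121801426516$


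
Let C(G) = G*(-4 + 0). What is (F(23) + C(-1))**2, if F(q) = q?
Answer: 729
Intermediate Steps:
C(G) = -4*G (C(G) = G*(-4) = -4*G)
(F(23) + C(-1))**2 = (23 - 4*(-1))**2 = (23 + 4)**2 = 27**2 = 729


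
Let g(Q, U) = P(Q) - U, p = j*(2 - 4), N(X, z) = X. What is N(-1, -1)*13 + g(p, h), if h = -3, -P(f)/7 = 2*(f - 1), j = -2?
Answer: -52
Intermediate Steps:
P(f) = 14 - 14*f (P(f) = -14*(f - 1) = -14*(-1 + f) = -7*(-2 + 2*f) = 14 - 14*f)
p = 4 (p = -2*(2 - 4) = -2*(-2) = 4)
g(Q, U) = 14 - U - 14*Q (g(Q, U) = (14 - 14*Q) - U = 14 - U - 14*Q)
N(-1, -1)*13 + g(p, h) = -1*13 + (14 - 1*(-3) - 14*4) = -13 + (14 + 3 - 56) = -13 - 39 = -52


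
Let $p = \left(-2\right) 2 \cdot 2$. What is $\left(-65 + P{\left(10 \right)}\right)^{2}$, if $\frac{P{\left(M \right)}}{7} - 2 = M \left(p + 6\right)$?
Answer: $36481$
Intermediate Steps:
$p = -8$ ($p = \left(-4\right) 2 = -8$)
$P{\left(M \right)} = 14 - 14 M$ ($P{\left(M \right)} = 14 + 7 M \left(-8 + 6\right) = 14 + 7 M \left(-2\right) = 14 + 7 \left(- 2 M\right) = 14 - 14 M$)
$\left(-65 + P{\left(10 \right)}\right)^{2} = \left(-65 + \left(14 - 140\right)\right)^{2} = \left(-65 - 126\right)^{2} = \left(-191\right)^{2} = 36481$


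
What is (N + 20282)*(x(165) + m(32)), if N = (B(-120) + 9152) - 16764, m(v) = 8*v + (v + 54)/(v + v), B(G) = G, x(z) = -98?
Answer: 31996225/16 ≈ 1.9998e+6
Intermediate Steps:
m(v) = 8*v + (54 + v)/(2*v) (m(v) = 8*v + (54 + v)/((2*v)) = 8*v + (54 + v)*(1/(2*v)) = 8*v + (54 + v)/(2*v))
N = -7732 (N = (-120 + 9152) - 16764 = 9032 - 16764 = -7732)
(N + 20282)*(x(165) + m(32)) = (-7732 + 20282)*(-98 + (1/2 + 8*32 + 27/32)) = 12550*(-98 + (1/2 + 256 + 27*(1/32))) = 12550*(-98 + (1/2 + 256 + 27/32)) = 12550*(-98 + 8235/32) = 12550*(5099/32) = 31996225/16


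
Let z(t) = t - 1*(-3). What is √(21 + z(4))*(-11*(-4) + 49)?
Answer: 186*√7 ≈ 492.11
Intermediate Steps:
z(t) = 3 + t (z(t) = t + 3 = 3 + t)
√(21 + z(4))*(-11*(-4) + 49) = √(21 + (3 + 4))*(-11*(-4) + 49) = √(21 + 7)*(44 + 49) = √28*93 = (2*√7)*93 = 186*√7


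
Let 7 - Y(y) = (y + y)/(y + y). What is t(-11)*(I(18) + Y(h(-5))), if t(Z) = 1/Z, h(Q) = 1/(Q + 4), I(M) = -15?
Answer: 9/11 ≈ 0.81818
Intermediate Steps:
h(Q) = 1/(4 + Q)
Y(y) = 6 (Y(y) = 7 - (y + y)/(y + y) = 7 - 2*y/(2*y) = 7 - 2*y*1/(2*y) = 7 - 1*1 = 7 - 1 = 6)
t(Z) = 1/Z
t(-11)*(I(18) + Y(h(-5))) = (-15 + 6)/(-11) = -1/11*(-9) = 9/11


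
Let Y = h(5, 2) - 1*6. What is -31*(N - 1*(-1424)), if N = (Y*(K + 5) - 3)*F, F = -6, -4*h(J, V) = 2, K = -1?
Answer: -49538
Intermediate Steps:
h(J, V) = -½ (h(J, V) = -¼*2 = -½)
Y = -13/2 (Y = -½ - 1*6 = -½ - 6 = -13/2 ≈ -6.5000)
N = 174 (N = (-13*(-1 + 5)/2 - 3)*(-6) = (-13/2*4 - 3)*(-6) = (-26 - 3)*(-6) = -29*(-6) = 174)
-31*(N - 1*(-1424)) = -31*(174 - 1*(-1424)) = -31*(174 + 1424) = -31*1598 = -49538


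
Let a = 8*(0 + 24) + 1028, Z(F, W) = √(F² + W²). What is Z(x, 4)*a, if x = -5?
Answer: 1220*√41 ≈ 7811.8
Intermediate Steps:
a = 1220 (a = 8*24 + 1028 = 192 + 1028 = 1220)
Z(x, 4)*a = √((-5)² + 4²)*1220 = √(25 + 16)*1220 = √41*1220 = 1220*√41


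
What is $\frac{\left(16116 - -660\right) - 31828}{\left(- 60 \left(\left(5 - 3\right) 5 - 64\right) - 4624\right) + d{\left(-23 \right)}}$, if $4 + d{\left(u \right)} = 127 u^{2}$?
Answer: $- \frac{15052}{65795} \approx -0.22877$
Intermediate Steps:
$d{\left(u \right)} = -4 + 127 u^{2}$
$\frac{\left(16116 - -660\right) - 31828}{\left(- 60 \left(\left(5 - 3\right) 5 - 64\right) - 4624\right) + d{\left(-23 \right)}} = \frac{\left(16116 - -660\right) - 31828}{\left(- 60 \left(\left(5 - 3\right) 5 - 64\right) - 4624\right) - \left(4 - 127 \left(-23\right)^{2}\right)} = \frac{\left(16116 + 660\right) - 31828}{\left(- 60 \left(2 \cdot 5 - 64\right) - 4624\right) + \left(-4 + 127 \cdot 529\right)} = \frac{16776 - 31828}{\left(- 60 \left(10 - 64\right) - 4624\right) + \left(-4 + 67183\right)} = - \frac{15052}{\left(\left(-60\right) \left(-54\right) - 4624\right) + 67179} = - \frac{15052}{\left(3240 - 4624\right) + 67179} = - \frac{15052}{-1384 + 67179} = - \frac{15052}{65795}$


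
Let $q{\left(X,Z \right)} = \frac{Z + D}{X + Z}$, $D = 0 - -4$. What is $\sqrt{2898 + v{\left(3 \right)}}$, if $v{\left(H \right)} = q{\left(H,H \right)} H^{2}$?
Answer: $\frac{\sqrt{11634}}{2} \approx 53.931$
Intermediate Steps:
$D = 4$ ($D = 0 + 4 = 4$)
$q{\left(X,Z \right)} = \frac{4 + Z}{X + Z}$ ($q{\left(X,Z \right)} = \frac{Z + 4}{X + Z} = \frac{4 + Z}{X + Z}$)
$v{\left(H \right)} = \frac{H \left(4 + H\right)}{2}$ ($v{\left(H \right)} = \frac{4 + H}{H + H} H^{2} = \frac{4 + H}{2 H} H^{2} = \frac{H \left(4 + H\right)}{2}$)
$\sqrt{2898 + v{\left(3 \right)}} = \sqrt{2898 + \frac{1}{2} \cdot 3 \left(4 + 3\right)} = \sqrt{2898 + \frac{1}{2} \cdot 3 \cdot 7} = \sqrt{2898 + \frac{21}{2}} = \sqrt{\frac{5817}{2}} = \frac{\sqrt{11634}}{2}$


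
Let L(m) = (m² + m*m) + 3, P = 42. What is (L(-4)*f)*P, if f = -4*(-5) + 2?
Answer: 32340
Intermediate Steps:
L(m) = 3 + 2*m² (L(m) = (m² + m²) + 3 = 2*m² + 3 = 3 + 2*m²)
f = 22 (f = 20 + 2 = 22)
(L(-4)*f)*P = ((3 + 2*(-4)²)*22)*42 = ((3 + 2*16)*22)*42 = ((3 + 32)*22)*42 = (35*22)*42 = 770*42 = 32340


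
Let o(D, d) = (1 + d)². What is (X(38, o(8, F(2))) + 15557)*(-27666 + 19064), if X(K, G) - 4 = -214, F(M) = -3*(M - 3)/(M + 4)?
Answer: -132014894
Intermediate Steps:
F(M) = -3*(-3 + M)/(4 + M)
X(K, G) = -210 (X(K, G) = 4 - 214 = -210)
(X(38, o(8, F(2))) + 15557)*(-27666 + 19064) = (-210 + 15557)*(-27666 + 19064) = 15347*(-8602) = -132014894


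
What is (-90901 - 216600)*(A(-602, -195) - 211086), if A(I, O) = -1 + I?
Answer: 65094579189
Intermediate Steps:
(-90901 - 216600)*(A(-602, -195) - 211086) = (-90901 - 216600)*((-1 - 602) - 211086) = -307501*(-603 - 211086) = -307501*(-211689) = 65094579189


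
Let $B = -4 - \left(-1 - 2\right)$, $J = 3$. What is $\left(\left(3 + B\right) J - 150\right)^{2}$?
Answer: $20736$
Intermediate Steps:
$B = -1$ ($B = -4 - -3 = -4 + 3 = -1$)
$\left(\left(3 + B\right) J - 150\right)^{2} = \left(\left(3 - 1\right) 3 - 150\right)^{2} = \left(2 \cdot 3 - 150\right)^{2} = \left(6 - 150\right)^{2} = \left(-144\right)^{2} = 20736$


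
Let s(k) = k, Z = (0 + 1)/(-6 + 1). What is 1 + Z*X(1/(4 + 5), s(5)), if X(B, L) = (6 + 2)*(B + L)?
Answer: -323/45 ≈ -7.1778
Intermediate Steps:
Z = -⅕ (Z = 1/(-5) = 1*(-⅕) = -⅕ ≈ -0.20000)
X(B, L) = 8*B + 8*L (X(B, L) = 8*(B + L) = 8*B + 8*L)
1 + Z*X(1/(4 + 5), s(5)) = 1 - (8/(4 + 5) + 8*5)/5 = 1 - (8/9 + 40)/5 = 1 - ⅕*368/9 = 1 - 368/45 = -323/45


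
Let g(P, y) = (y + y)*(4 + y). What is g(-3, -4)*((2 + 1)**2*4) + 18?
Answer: 18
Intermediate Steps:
g(P, y) = 2*y*(4 + y) (g(P, y) = (2*y)*(4 + y) = 2*y*(4 + y))
g(-3, -4)*((2 + 1)**2*4) + 18 = (2*(-4)*(4 - 4))*((2 + 1)**2*4) + 18 = (2*(-4)*0)*(3**2*4) + 18 = 0*(9*4) + 18 = 0*36 + 18 = 0 + 18 = 18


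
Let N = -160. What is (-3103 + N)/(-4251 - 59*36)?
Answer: 3263/6375 ≈ 0.51184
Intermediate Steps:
(-3103 + N)/(-4251 - 59*36) = (-3103 - 160)/(-4251 - 59*36) = -3263/(-4251 - 2124) = -3263/(-6375) = -3263*(-1/6375) = 3263/6375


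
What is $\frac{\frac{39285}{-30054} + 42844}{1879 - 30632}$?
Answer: $- \frac{429198097}{288047554} \approx -1.49$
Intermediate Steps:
$\frac{\frac{39285}{-30054} + 42844}{1879 - 30632} = \frac{39285 \left(- \frac{1}{30054}\right) + 42844}{-28753} = \left(- \frac{13095}{10018} + 42844\right) \left(- \frac{1}{28753}\right) = \frac{429198097}{10018} \left(- \frac{1}{28753}\right) = - \frac{429198097}{288047554}$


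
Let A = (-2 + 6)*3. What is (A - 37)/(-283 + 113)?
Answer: 5/34 ≈ 0.14706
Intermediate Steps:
A = 12 (A = 4*3 = 12)
(A - 37)/(-283 + 113) = (12 - 37)/(-283 + 113) = -25/(-170) = -25*(-1/170) = 5/34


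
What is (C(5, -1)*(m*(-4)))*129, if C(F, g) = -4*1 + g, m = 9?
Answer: 23220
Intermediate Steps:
C(F, g) = -4 + g
(C(5, -1)*(m*(-4)))*129 = ((-4 - 1)*(9*(-4)))*129 = -5*(-36)*129 = 180*129 = 23220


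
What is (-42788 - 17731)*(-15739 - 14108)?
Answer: 1806310593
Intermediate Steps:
(-42788 - 17731)*(-15739 - 14108) = -60519*(-29847) = 1806310593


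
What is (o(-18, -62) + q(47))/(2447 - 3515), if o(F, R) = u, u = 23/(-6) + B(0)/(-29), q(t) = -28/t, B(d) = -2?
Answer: 35657/8734104 ≈ 0.0040825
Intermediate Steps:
u = -655/174 (u = 23/(-6) - 2/(-29) = 23*(-1/6) - 2*(-1/29) = -23/6 + 2/29 = -655/174 ≈ -3.7644)
o(F, R) = -655/174
(o(-18, -62) + q(47))/(2447 - 3515) = (-655/174 - 28/47)/(2447 - 3515) = (-655/174 - 28*1/47)/(-1068) = (-655/174 - 28/47)*(-1/1068) = -35657/8178*(-1/1068) = 35657/8734104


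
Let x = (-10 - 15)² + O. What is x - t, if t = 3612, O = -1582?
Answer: -4569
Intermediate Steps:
x = -957 (x = (-10 - 15)² - 1582 = (-25)² - 1582 = 625 - 1582 = -957)
x - t = -957 - 1*3612 = -957 - 3612 = -4569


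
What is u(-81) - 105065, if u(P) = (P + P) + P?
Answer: -105308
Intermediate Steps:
u(P) = 3*P (u(P) = 2*P + P = 3*P)
u(-81) - 105065 = 3*(-81) - 105065 = -243 - 105065 = -105308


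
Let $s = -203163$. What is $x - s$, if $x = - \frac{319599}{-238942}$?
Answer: $\frac{48544493145}{238942} \approx 2.0316 \cdot 10^{5}$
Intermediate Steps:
$x = \frac{319599}{238942}$ ($x = \left(-319599\right) \left(- \frac{1}{238942}\right) = \frac{319599}{238942} \approx 1.3376$)
$x - s = \frac{319599}{238942} - -203163 = \frac{319599}{238942} + 203163 = \frac{48544493145}{238942}$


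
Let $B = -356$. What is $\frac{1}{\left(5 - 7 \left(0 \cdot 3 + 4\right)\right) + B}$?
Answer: $- \frac{1}{379} \approx -0.0026385$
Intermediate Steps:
$\frac{1}{\left(5 - 7 \left(0 \cdot 3 + 4\right)\right) + B} = \frac{1}{\left(5 - 7 \left(0 \cdot 3 + 4\right)\right) - 356} = \frac{1}{\left(5 - 7 \left(0 + 4\right)\right) - 356} = \frac{1}{\left(5 - 28\right) - 356} = \frac{1}{-23 - 356} = \frac{1}{-379} = - \frac{1}{379}$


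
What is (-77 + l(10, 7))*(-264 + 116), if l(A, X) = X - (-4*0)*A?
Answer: 10360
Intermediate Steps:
l(A, X) = X (l(A, X) = X - 0*A = X - 1*0 = X + 0 = X)
(-77 + l(10, 7))*(-264 + 116) = (-77 + 7)*(-264 + 116) = -70*(-148) = 10360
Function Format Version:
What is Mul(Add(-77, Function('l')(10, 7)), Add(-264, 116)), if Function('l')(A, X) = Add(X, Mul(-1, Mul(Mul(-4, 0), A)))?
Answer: 10360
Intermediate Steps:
Function('l')(A, X) = X (Function('l')(A, X) = Add(X, Mul(-1, Mul(0, A))) = Add(X, Mul(-1, 0)) = Add(X, 0) = X)
Mul(Add(-77, Function('l')(10, 7)), Add(-264, 116)) = Mul(Add(-77, 7), Add(-264, 116)) = Mul(-70, -148) = 10360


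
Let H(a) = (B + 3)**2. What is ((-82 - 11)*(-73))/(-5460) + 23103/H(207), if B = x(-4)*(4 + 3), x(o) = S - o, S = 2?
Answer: 832553/81900 ≈ 10.165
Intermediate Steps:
x(o) = 2 - o
B = 42 (B = (2 - 1*(-4))*(4 + 3) = (2 + 4)*7 = 6*7 = 42)
H(a) = 2025 (H(a) = (42 + 3)**2 = 45**2 = 2025)
((-82 - 11)*(-73))/(-5460) + 23103/H(207) = ((-82 - 11)*(-73))/(-5460) + 23103/2025 = -93*(-73)*(-1/5460) + 23103*(1/2025) = 6789*(-1/5460) + 2567/225 = -2263/1820 + 2567/225 = 832553/81900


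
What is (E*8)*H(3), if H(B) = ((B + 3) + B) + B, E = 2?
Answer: 192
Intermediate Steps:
H(B) = 3 + 3*B (H(B) = ((3 + B) + B) + B = (3 + 2*B) + B = 3 + 3*B)
(E*8)*H(3) = (2*8)*(3 + 3*3) = 16*(3 + 9) = 16*12 = 192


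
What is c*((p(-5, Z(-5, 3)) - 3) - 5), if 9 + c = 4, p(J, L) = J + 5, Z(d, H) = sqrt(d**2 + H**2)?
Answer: 40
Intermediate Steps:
Z(d, H) = sqrt(H**2 + d**2)
p(J, L) = 5 + J
c = -5 (c = -9 + 4 = -5)
c*((p(-5, Z(-5, 3)) - 3) - 5) = -5*(((5 - 5) - 3) - 5) = -5*((0 - 3) - 5) = -5*(-3 - 5) = -5*(-8) = 40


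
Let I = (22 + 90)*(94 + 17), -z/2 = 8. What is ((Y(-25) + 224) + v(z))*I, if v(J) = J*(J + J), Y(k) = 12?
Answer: 9299136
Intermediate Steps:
z = -16 (z = -2*8 = -16)
v(J) = 2*J² (v(J) = J*(2*J) = 2*J²)
I = 12432 (I = 112*111 = 12432)
((Y(-25) + 224) + v(z))*I = ((12 + 224) + 2*(-16)²)*12432 = (236 + 2*256)*12432 = (236 + 512)*12432 = 748*12432 = 9299136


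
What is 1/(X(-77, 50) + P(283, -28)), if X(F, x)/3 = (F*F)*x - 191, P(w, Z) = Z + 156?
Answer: 1/888905 ≈ 1.1250e-6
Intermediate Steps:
P(w, Z) = 156 + Z
X(F, x) = -573 + 3*x*F² (X(F, x) = 3*((F*F)*x - 191) = 3*(F²*x - 191) = 3*(x*F² - 191) = 3*(-191 + x*F²) = -573 + 3*x*F²)
1/(X(-77, 50) + P(283, -28)) = 1/((-573 + 3*50*(-77)²) + (156 - 28)) = 1/((-573 + 3*50*5929) + 128) = 1/((-573 + 889350) + 128) = 1/(888777 + 128) = 1/888905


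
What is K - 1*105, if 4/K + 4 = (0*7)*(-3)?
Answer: -106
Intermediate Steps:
K = -1 (K = 4/(-4 + (0*7)*(-3)) = 4/(-4 + 0*(-3)) = 4/(-4 + 0) = 4/(-4) = 4*(-¼) = -1)
K - 1*105 = -1 - 1*105 = -1 - 105 = -106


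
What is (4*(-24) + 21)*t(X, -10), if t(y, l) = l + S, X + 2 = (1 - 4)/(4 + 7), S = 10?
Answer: 0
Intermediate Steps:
X = -25/11 (X = -2 + (1 - 4)/(4 + 7) = -2 - 3/11 = -25/11 ≈ -2.2727)
t(y, l) = 10 + l (t(y, l) = l + 10 = 10 + l)
(4*(-24) + 21)*t(X, -10) = (4*(-24) + 21)*(10 - 10) = (-96 + 21)*0 = -75*0 = 0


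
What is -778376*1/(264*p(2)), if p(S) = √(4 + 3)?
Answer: -97297*√7/231 ≈ -1114.4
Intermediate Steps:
p(S) = √7
-778376*1/(264*p(2)) = -778376*√7/1848 = -97297*√7/231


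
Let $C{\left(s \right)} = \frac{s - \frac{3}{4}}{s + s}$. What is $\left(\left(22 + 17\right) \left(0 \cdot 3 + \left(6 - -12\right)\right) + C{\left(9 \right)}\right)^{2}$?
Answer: $\frac{284225881}{576} \approx 4.9345 \cdot 10^{5}$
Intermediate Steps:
$C{\left(s \right)} = \frac{- \frac{3}{4} + s}{2 s}$ ($C{\left(s \right)} = \frac{s - \frac{3}{4}}{2 s} = \left(s - \frac{3}{4}\right) \frac{1}{2 s} = \left(- \frac{3}{4} + s\right) \frac{1}{2 s} = \frac{- \frac{3}{4} + s}{2 s}$)
$\left(\left(22 + 17\right) \left(0 \cdot 3 + \left(6 - -12\right)\right) + C{\left(9 \right)}\right)^{2} = \left(\left(22 + 17\right) \left(0 \cdot 3 + \left(6 - -12\right)\right) + \frac{-3 + 4 \cdot 9}{8 \cdot 9}\right)^{2} = \left(39 \left(0 + \left(6 + 12\right)\right) + \frac{1}{8} \cdot \frac{1}{9} \left(-3 + 36\right)\right)^{2} = \left(39 \left(0 + 18\right) + \frac{1}{8} \cdot \frac{1}{9} \cdot 33\right)^{2} = \left(39 \cdot 18 + \frac{11}{24}\right)^{2} = \left(702 + \frac{11}{24}\right)^{2} = \left(\frac{16859}{24}\right)^{2} = \frac{284225881}{576}$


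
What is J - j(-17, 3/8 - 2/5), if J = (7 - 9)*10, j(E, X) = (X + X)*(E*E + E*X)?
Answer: -4423/800 ≈ -5.5287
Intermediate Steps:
j(E, X) = 2*X*(E² + E*X) (j(E, X) = (2*X)*(E² + E*X) = 2*X*(E² + E*X))
J = -20 (J = -2*10 = -20)
J - j(-17, 3/8 - 2/5) = -20 - 2*(-17)*(3/8 - 2/5)*(-17 + (3/8 - 2/5)) = -20 - 2*(-17)*(3*(⅛) - 2*⅕)*(-17 + (3*(⅛) - 2*⅕)) = -20 - 2*(-17)*(3/8 - ⅖)*(-17 + (3/8 - ⅖)) = -20 - 2*(-17)*(-1)*(-17 - 1/40)/40 = -20 - 2*(-17)*(-1)*(-681)/(40*40) = -20 - 1*(-11577/800) = -20 + 11577/800 = -4423/800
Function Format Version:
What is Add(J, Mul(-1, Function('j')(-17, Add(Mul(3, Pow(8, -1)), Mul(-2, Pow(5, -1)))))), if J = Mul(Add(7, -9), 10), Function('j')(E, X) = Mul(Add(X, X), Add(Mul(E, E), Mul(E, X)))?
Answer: Rational(-4423, 800) ≈ -5.5287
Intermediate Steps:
Function('j')(E, X) = Mul(2, X, Add(Pow(E, 2), Mul(E, X))) (Function('j')(E, X) = Mul(Mul(2, X), Add(Pow(E, 2), Mul(E, X))) = Mul(2, X, Add(Pow(E, 2), Mul(E, X))))
J = -20 (J = Mul(-2, 10) = -20)
Add(J, Mul(-1, Function('j')(-17, Add(Mul(3, Pow(8, -1)), Mul(-2, Pow(5, -1)))))) = Add(-20, Mul(-1, Mul(2, -17, Add(Mul(3, Pow(8, -1)), Mul(-2, Pow(5, -1))), Add(-17, Add(Mul(3, Pow(8, -1)), Mul(-2, Pow(5, -1))))))) = Add(-20, Mul(-1, Mul(2, -17, Add(Mul(3, Rational(1, 8)), Mul(-2, Rational(1, 5))), Add(-17, Add(Mul(3, Rational(1, 8)), Mul(-2, Rational(1, 5))))))) = Add(-20, Mul(-1, Mul(2, -17, Add(Rational(3, 8), Rational(-2, 5)), Add(-17, Add(Rational(3, 8), Rational(-2, 5)))))) = Add(-20, Mul(-1, Mul(2, -17, Rational(-1, 40), Add(-17, Rational(-1, 40))))) = Add(-20, Mul(-1, Mul(2, -17, Rational(-1, 40), Rational(-681, 40)))) = Add(-20, Mul(-1, Rational(-11577, 800))) = Add(-20, Rational(11577, 800)) = Rational(-4423, 800)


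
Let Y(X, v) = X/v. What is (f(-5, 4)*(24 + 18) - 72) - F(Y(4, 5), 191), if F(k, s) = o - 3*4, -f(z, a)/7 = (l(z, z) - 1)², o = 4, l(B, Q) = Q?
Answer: -10648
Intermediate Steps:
f(z, a) = -7*(-1 + z)² (f(z, a) = -7*(z - 1)² = -7*(-1 + z)²)
F(k, s) = -8 (F(k, s) = 4 - 3*4 = 4 - 12 = -8)
(f(-5, 4)*(24 + 18) - 72) - F(Y(4, 5), 191) = ((-7*(-1 - 5)²)*(24 + 18) - 72) - 1*(-8) = (-7*(-6)²*42 - 72) + 8 = (-7*36*42 - 72) + 8 = (-252*42 - 72) + 8 = (-10584 - 72) + 8 = -10656 + 8 = -10648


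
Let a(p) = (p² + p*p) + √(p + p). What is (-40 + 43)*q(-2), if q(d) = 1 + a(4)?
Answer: 99 + 6*√2 ≈ 107.49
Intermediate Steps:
a(p) = 2*p² + √2*√p (a(p) = (p² + p²) + √(2*p) = 2*p² + √2*√p)
q(d) = 33 + 2*√2 (q(d) = 1 + (2*4² + √2*√4) = 1 + (2*16 + √2*2) = 1 + (32 + 2*√2) = 33 + 2*√2)
(-40 + 43)*q(-2) = (-40 + 43)*(33 + 2*√2) = 3*(33 + 2*√2) = 99 + 6*√2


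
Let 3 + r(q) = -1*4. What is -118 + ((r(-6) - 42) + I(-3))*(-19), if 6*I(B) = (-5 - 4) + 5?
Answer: 2477/3 ≈ 825.67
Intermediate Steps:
r(q) = -7 (r(q) = -3 - 1*4 = -3 - 4 = -7)
I(B) = -⅔ (I(B) = ((-5 - 4) + 5)/6 = (-9 + 5)/6 = (⅙)*(-4) = -⅔)
-118 + ((r(-6) - 42) + I(-3))*(-19) = -118 + ((-7 - 42) - ⅔)*(-19) = -118 + (-49 - ⅔)*(-19) = -118 - 149/3*(-19) = -118 + 2831/3 = 2477/3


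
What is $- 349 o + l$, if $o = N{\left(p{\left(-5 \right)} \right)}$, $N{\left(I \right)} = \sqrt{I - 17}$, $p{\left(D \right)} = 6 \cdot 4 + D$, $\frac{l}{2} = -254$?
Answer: $-508 - 349 \sqrt{2} \approx -1001.6$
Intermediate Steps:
$l = -508$ ($l = 2 \left(-254\right) = -508$)
$p{\left(D \right)} = 24 + D$
$N{\left(I \right)} = \sqrt{-17 + I}$
$o = \sqrt{2}$ ($o = \sqrt{-17 + \left(24 - 5\right)} = \sqrt{-17 + 19} = \sqrt{2} \approx 1.4142$)
$- 349 o + l = - 349 \sqrt{2} - 508 = -508 - 349 \sqrt{2}$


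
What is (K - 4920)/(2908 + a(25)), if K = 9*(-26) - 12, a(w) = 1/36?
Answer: -185976/104689 ≈ -1.7765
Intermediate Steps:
a(w) = 1/36
K = -246 (K = -234 - 12 = -246)
(K - 4920)/(2908 + a(25)) = (-246 - 4920)/(2908 + 1/36) = -5166/104689/36 = -5166*36/104689 = -185976/104689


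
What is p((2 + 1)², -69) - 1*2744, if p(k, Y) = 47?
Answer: -2697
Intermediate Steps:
p((2 + 1)², -69) - 1*2744 = 47 - 1*2744 = 47 - 2744 = -2697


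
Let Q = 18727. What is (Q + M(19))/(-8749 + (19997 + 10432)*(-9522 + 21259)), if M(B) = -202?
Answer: 18525/357136424 ≈ 5.1871e-5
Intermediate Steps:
(Q + M(19))/(-8749 + (19997 + 10432)*(-9522 + 21259)) = (18727 - 202)/(-8749 + (19997 + 10432)*(-9522 + 21259)) = 18525/(-8749 + 30429*11737) = 18525/(-8749 + 357145173) = 18525/357136424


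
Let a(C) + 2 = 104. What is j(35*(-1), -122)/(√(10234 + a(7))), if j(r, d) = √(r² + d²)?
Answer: √10406414/2584 ≈ 1.2484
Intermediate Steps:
a(C) = 102 (a(C) = -2 + 104 = 102)
j(r, d) = √(d² + r²)
j(35*(-1), -122)/(√(10234 + a(7))) = √((-122)² + (35*(-1))²)/(√(10234 + 102)) = √(14884 + (-35)²)/(√10336) = √(14884 + 1225)/((4*√646)) = √16109*(√646/2584) = √10406414/2584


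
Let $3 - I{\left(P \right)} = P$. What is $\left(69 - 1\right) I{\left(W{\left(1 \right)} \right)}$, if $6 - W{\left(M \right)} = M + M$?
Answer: $-68$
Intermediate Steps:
$W{\left(M \right)} = 6 - 2 M$ ($W{\left(M \right)} = 6 - \left(M + M\right) = 6 - 2 M$)
$I{\left(P \right)} = 3 - P$
$\left(69 - 1\right) I{\left(W{\left(1 \right)} \right)} = \left(69 - 1\right) \left(3 - \left(6 - 2\right)\right) = 68 \left(3 - \left(6 - 2\right)\right) = 68 \left(3 - 4\right) = 68 \left(-1\right) = -68$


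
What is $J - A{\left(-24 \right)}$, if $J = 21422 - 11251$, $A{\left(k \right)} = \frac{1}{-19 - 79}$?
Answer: $\frac{996759}{98} \approx 10171.0$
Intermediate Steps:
$A{\left(k \right)} = - \frac{1}{98}$ ($A{\left(k \right)} = \frac{1}{-98} = - \frac{1}{98}$)
$J = 10171$
$J - A{\left(-24 \right)} = 10171 - - \frac{1}{98} = 10171 + \frac{1}{98} = \frac{996759}{98}$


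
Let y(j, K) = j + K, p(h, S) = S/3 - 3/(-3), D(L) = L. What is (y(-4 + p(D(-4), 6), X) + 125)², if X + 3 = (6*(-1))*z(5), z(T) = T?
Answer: 8281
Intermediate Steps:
p(h, S) = 1 + S/3 (p(h, S) = S*(⅓) - 3*(-⅓) = S/3 + 1 = 1 + S/3)
X = -33 (X = -3 + (6*(-1))*5 = -3 - 6*5 = -3 - 30 = -33)
y(j, K) = K + j
(y(-4 + p(D(-4), 6), X) + 125)² = ((-33 + (-4 + (1 + (⅓)*6))) + 125)² = ((-33 + (-4 + (1 + 2))) + 125)² = ((-33 + (-4 + 3)) + 125)² = ((-33 - 1) + 125)² = (-34 + 125)² = 91² = 8281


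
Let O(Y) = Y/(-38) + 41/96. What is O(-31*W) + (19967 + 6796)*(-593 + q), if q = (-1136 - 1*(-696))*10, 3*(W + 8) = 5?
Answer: -12828255719/96 ≈ -1.3363e+8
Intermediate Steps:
W = -19/3 (W = -8 + (⅓)*5 = -8 + 5/3 = -19/3 ≈ -6.3333)
q = -4400 (q = (-1136 + 696)*10 = -440*10 = -4400)
O(Y) = 41/96 - Y/38 (O(Y) = Y*(-1/38) + 41*(1/96) = -Y/38 + 41/96 = 41/96 - Y/38)
O(-31*W) + (19967 + 6796)*(-593 + q) = (41/96 - (-31)*(-19)/(38*3)) + (19967 + 6796)*(-593 - 4400) = (41/96 - 1/38*589/3) + 26763*(-4993) = (41/96 - 31/6) - 133627659 = -455/96 - 133627659 = -12828255719/96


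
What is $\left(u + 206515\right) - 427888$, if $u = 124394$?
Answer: $-96979$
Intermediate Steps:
$\left(u + 206515\right) - 427888 = \left(124394 + 206515\right) - 427888 = 330909 - 427888 = -96979$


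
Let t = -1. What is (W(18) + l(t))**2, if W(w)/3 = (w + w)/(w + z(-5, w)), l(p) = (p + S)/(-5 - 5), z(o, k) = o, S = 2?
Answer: 1138489/16900 ≈ 67.366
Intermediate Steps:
l(p) = -1/5 - p/10 (l(p) = (p + 2)/(-5 - 5) = (2 + p)/(-10) = (2 + p)*(-1/10) = -1/5 - p/10)
W(w) = 6*w/(-5 + w) (W(w) = 3*((w + w)/(w - 5)) = 3*((2*w)/(-5 + w)) = 3*(2*w/(-5 + w)) = 6*w/(-5 + w))
(W(18) + l(t))**2 = (6*18/(-5 + 18) + (-1/5 - 1/10*(-1)))**2 = (6*18/13 + (-1/5 + 1/10))**2 = (6*18*(1/13) - 1/10)**2 = (108/13 - 1/10)**2 = (1067/130)**2 = 1138489/16900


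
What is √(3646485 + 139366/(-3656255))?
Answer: √48746942546586652795/3656255 ≈ 1909.6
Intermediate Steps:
√(3646485 + 139366/(-3656255)) = √(3646485 + 139366*(-1/3656255)) = √(3646485 - 139366/3656255) = √(13332478874309/3656255) = √48746942546586652795/3656255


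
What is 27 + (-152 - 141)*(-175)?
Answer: 51302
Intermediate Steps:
27 + (-152 - 141)*(-175) = 27 - 293*(-175) = 27 + 51275 = 51302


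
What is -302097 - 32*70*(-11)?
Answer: -277457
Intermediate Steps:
-302097 - 32*70*(-11) = -302097 - 2240*(-11) = -302097 + 24640 = -277457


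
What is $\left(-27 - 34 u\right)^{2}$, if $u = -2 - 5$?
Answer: $44521$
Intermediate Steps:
$u = -7$ ($u = -2 - 5 = -7$)
$\left(-27 - 34 u\right)^{2} = \left(-27 - -238\right)^{2} = \left(-27 + 238\right)^{2} = 211^{2} = 44521$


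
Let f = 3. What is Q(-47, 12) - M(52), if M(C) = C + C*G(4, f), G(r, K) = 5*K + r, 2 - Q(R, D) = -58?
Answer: -980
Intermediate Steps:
Q(R, D) = 60 (Q(R, D) = 2 - 1*(-58) = 2 + 58 = 60)
G(r, K) = r + 5*K
M(C) = 20*C (M(C) = C + C*(4 + 5*3) = C + C*(4 + 15) = C + C*19 = C + 19*C = 20*C)
Q(-47, 12) - M(52) = 60 - 20*52 = 60 - 1*1040 = 60 - 1040 = -980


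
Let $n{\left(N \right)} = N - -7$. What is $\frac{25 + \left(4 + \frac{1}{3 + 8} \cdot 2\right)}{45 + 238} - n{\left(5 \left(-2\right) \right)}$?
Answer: $\frac{9660}{3113} \approx 3.1031$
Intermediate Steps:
$n{\left(N \right)} = 7 + N$ ($n{\left(N \right)} = N + 7 = 7 + N$)
$\frac{25 + \left(4 + \frac{1}{3 + 8} \cdot 2\right)}{45 + 238} - n{\left(5 \left(-2\right) \right)} = \frac{25 + \left(4 + \frac{1}{3 + 8} \cdot 2\right)}{45 + 238} - \left(7 + 5 \left(-2\right)\right) = \frac{25 + \left(4 + \frac{1}{11} \cdot 2\right)}{283} - \left(7 - 10\right) = \left(25 + \left(4 + \frac{1}{11} \cdot 2\right)\right) \frac{1}{283} - -3 = \left(25 + \left(4 + \frac{2}{11}\right)\right) \frac{1}{283} + 3 = \left(25 + \frac{46}{11}\right) \frac{1}{283} + 3 = \frac{321}{11} \cdot \frac{1}{283} + 3 = \frac{321}{3113} + 3 = \frac{9660}{3113}$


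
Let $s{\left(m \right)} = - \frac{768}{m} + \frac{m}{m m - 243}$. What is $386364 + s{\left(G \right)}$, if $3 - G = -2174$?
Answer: $\frac{3986109975254089}{10316990222} \approx 3.8636 \cdot 10^{5}$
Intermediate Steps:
$G = 2177$ ($G = 3 - -2174 = 3 + 2174 = 2177$)
$s{\left(m \right)} = - \frac{768}{m} + \frac{m}{-243 + m^{2}}$ ($s{\left(m \right)} = - \frac{768}{m} + \frac{m}{m^{2} - 243} = - \frac{768}{m} + \frac{m}{-243 + m^{2}}$)
$386364 + s{\left(G \right)} = 386364 + \frac{186624 - 767 \cdot 2177^{2}}{2177 \left(-243 + 2177^{2}\right)} = 386364 + \frac{186624 - 3635065343}{2177 \left(-243 + 4739329\right)} = 386364 + \frac{186624 - 3635065343}{2177 \cdot 4739086} = 386364 + \frac{1}{2177} \cdot \frac{1}{4739086} \left(-3634878719\right) = 386364 - \frac{3634878719}{10316990222} = \frac{3986109975254089}{10316990222}$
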